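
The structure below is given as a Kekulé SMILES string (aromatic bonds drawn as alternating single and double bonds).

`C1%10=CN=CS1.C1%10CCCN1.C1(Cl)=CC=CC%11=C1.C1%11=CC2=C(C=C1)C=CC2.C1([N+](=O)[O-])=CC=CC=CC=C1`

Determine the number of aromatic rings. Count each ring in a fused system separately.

The SMILES encodes a five-membered ring with a sulfur at position 1 and a nitrogen at position 3 (in a C=N bond), with two double bonds; a five-membered saturated ring of four carbons and one N–H nitrogen; a six-membered carbon ring with three alternating C=C double bonds; a six-membered carbon ring with three alternating C=C double bonds, fused to a five-membered carbon ring containing one C=C double bond and one sp³ carbon; an eight-membered carbon ring with four alternating C=C double bonds.
The 5-membered ring with one sulfur and one =N– is fully conjugated (every ring atom contributes a p orbital); 2 ring double bonds (4 π electrons) plus a heteroatom lone pair (2) give 6 π electrons. That satisfies 4n+2 with n=1, so it is aromatic (thiazole).
The 5-membered ring with one N–H has only sp³ atoms, so it is not fully conjugated — not aromatic (pyrrolidine).
The 6-membered ring is fully conjugated (every ring atom contributes a p orbital); 3 ring double bonds give 6 π electrons. 6 = 4(1)+2, so it is aromatic (benzene).
The second 6-membered ring is fully conjugated (every ring atom contributes a p orbital); 3 ring double bonds give 6 π electrons. Since 6 = 4n+2 (n=1), it is aromatic (benzene ring).
The 5-membered ring has one sp³ carbon, so it is not fully conjugated — not aromatic (cyclopentene ring).
The 8-membered ring has only sp² ring atoms; a planar conformation would have a fully conjugated π system of 8 electrons. But 8 = 4(2), which is 4n not 4n+2, so it is not aromatic (cyclooctatetraene) — cyclooctatetraene distorts into a non-planar tub to avoid antiaromaticity.
3 of the 6 rings are aromatic. Total: 3.

3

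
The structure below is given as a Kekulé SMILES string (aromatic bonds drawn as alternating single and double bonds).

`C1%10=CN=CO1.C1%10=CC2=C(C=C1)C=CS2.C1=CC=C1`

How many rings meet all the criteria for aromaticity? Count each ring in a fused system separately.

The SMILES encodes a five-membered ring with an oxygen at position 1 and a nitrogen at position 3 (in a C=N bond), with two double bonds; a six-membered carbon ring with three alternating C=C double bonds, fused to a five-membered ring containing one sulfur and two C=C double bonds; a four-membered carbon ring with two alternating C=C double bonds.
The 5-membered ring with one oxygen and one =N– has a continuous p-orbital overlap around the ring; 2 ring double bonds (4 π electrons) plus a heteroatom lone pair (2) give 6 π electrons. 6 = 4(1)+2, so it is aromatic (oxazole).
The fused 6/5-membered bicyclic (with one sulfur) is a single π system with 9 sp² atoms and 10 π electrons from ring double bonds plus a heteroatom lone pair. 10 = 4(2)+2, so the system is aromatic and both rings count as aromatic (benzothiophene).
The 4-membered ring has only sp² ring atoms; a planar conformation would have a fully conjugated π system of 4 electrons. But 4 = 4(1), which is 4n not 4n+2, so it is not aromatic (cyclobutadiene) — cyclobutadiene is antiaromatic and distorts to a rectangle.
3 of the 4 rings are aromatic. Total: 3.

3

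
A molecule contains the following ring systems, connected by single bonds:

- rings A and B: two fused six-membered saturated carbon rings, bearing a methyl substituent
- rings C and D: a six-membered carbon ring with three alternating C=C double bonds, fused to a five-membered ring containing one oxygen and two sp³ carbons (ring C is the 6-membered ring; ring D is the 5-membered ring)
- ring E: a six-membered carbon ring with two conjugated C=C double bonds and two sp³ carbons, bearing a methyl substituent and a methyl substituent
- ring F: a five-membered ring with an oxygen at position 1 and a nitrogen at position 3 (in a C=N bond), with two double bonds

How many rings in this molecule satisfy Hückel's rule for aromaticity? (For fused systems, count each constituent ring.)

2

Ring A has only sp³ atoms, so it is not fully conjugated — not aromatic (cyclohexane ring).
Ring B has only sp³ atoms, so it is not fully conjugated — not aromatic (cyclohexane ring).
Ring C is fully conjugated (every ring atom contributes a p orbital); 3 ring double bonds give 6 π electrons. That satisfies 4n+2 with n=1, so ring C is aromatic (benzene ring).
Ring D has two sp³ carbons, so it is not fully conjugated — not aromatic (oxolane ring).
Ring E has two sp³ carbons, so it is not fully conjugated — not aromatic (1,3-cyclohexadiene).
Ring F is planar and fully conjugated; 2 ring double bonds (4 π electrons) plus a heteroatom lone pair (2) give 6 π electrons. Since 6 = 4n+2 (n=1), ring F is aromatic (oxazole).
Aromatic: C, F. Total: 2.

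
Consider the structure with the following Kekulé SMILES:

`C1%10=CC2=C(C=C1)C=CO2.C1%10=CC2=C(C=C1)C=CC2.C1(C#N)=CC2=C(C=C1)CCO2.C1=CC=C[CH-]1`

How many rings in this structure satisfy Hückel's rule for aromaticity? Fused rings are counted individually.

The SMILES encodes a six-membered carbon ring with three alternating C=C double bonds, fused to a five-membered ring containing one oxygen and two C=C double bonds; a six-membered carbon ring with three alternating C=C double bonds, fused to a five-membered carbon ring containing one C=C double bond and one sp³ carbon; a six-membered carbon ring with three alternating C=C double bonds, fused to a five-membered ring containing one oxygen and two sp³ carbons; a five-membered all-carbon ring bearing a negative charge on one carbon, with two C=C double bonds.
The fused 6/5-membered bicyclic (with one oxygen) is a single π system with 9 sp² atoms and 10 π electrons from ring double bonds plus a heteroatom lone pair. 10 = 4(2)+2, so the system is aromatic and both rings count as aromatic (benzofuran).
The 6-membered ring is planar and fully conjugated; 3 ring double bonds give 6 π electrons. Since 6 = 4n+2 (n=1), it is aromatic (benzene ring).
The 5-membered ring has one sp³ carbon, so it is not fully conjugated — not aromatic (cyclopentene ring).
The second 6-membered ring is fully conjugated (every ring atom contributes a p orbital); 3 ring double bonds give 6 π electrons. 6 = 4(1)+2, so it is aromatic (benzene ring).
The 5-membered ring with one oxygen has two sp³ carbons, so it is not fully conjugated — not aromatic (oxolane ring).
The second 5-membered ring is fully conjugated (every ring atom contributes a p orbital); 2 ring double bonds (4 π electrons) plus the carbanion lone pair (2) give 6 π electrons. That satisfies 4n+2 with n=1, so it is aromatic (cyclopentadienyl anion).
5 of the 7 rings are aromatic. Total: 5.

5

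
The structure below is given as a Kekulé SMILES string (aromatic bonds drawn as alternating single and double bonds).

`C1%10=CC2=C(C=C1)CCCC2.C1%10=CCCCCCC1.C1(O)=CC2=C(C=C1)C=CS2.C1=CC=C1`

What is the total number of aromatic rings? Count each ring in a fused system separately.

The SMILES encodes a six-membered carbon ring with three alternating C=C double bonds, fused to a saturated six-membered carbon ring; an eight-membered carbon ring with one C=C double bond; a six-membered carbon ring with three alternating C=C double bonds, fused to a five-membered ring containing one sulfur and two C=C double bonds; a four-membered carbon ring with two alternating C=C double bonds.
The 6-membered ring has a continuous p-orbital overlap around the ring; 3 ring double bonds give 6 π electrons. That satisfies 4n+2 with n=1, so it is aromatic (benzene ring).
The second 6-membered ring has four sp³ carbons, so it is not fully conjugated — not aromatic (cyclohexane ring).
The 8-membered ring has six sp³ carbons, so it is not fully conjugated — not aromatic (cyclooctene).
The fused 6/5-membered bicyclic (with one sulfur) is a single π system with 9 sp² atoms and 10 π electrons from ring double bonds plus a heteroatom lone pair. 10 = 4(2)+2, so the system is aromatic and both rings count as aromatic (benzothiophene).
The 4-membered ring has only sp² ring atoms; a planar conformation would have a fully conjugated π system of 4 electrons. But 4 = 4(1), which is 4n not 4n+2, so it is not aromatic (cyclobutadiene) — cyclobutadiene is antiaromatic and distorts to a rectangle.
3 of the 6 rings are aromatic. Total: 3.

3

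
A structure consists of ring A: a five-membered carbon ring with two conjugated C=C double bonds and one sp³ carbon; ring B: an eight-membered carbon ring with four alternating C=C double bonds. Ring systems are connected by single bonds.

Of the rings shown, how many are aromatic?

0

Ring A has one sp³ carbon, so it is not fully conjugated — not aromatic (cyclopentadiene).
Ring B has only sp² ring atoms; a planar conformation would have a fully conjugated π system of 8 electrons. But 8 = 4(2), which is 4n not 4n+2, so ring B is not aromatic (cyclooctatetraene) — cyclooctatetraene distorts into a non-planar tub to avoid antiaromaticity.
No ring is aromatic. Total: 0.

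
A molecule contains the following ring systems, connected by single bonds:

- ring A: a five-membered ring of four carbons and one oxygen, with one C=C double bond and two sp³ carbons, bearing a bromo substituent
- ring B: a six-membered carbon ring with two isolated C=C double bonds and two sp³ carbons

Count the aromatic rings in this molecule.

0

Ring A has two sp³ carbons, so it is not fully conjugated — not aromatic (2,3-dihydrofuran).
Ring B has two sp³ carbons, so it is not fully conjugated — not aromatic (1,4-cyclohexadiene).
No ring is aromatic. Total: 0.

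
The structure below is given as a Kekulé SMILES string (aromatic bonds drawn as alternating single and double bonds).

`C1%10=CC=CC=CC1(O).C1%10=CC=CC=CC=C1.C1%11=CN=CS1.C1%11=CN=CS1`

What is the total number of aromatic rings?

2

The SMILES encodes a seven-membered carbon ring with three C=C double bonds and one sp³ carbon; an eight-membered carbon ring with four alternating C=C double bonds; a five-membered ring with a sulfur at position 1 and a nitrogen at position 3 (in a C=N bond), with two double bonds; a five-membered ring with a sulfur at position 1 and a nitrogen at position 3 (in a C=N bond), with two double bonds.
The 7-membered ring has one sp³ carbon, so it is not fully conjugated — not aromatic (cycloheptatriene).
The 8-membered ring has only sp² ring atoms; a planar conformation would have a fully conjugated π system of 8 electrons. But 8 = 4(2), which is 4n not 4n+2, so it is not aromatic (cyclooctatetraene) — cyclooctatetraene distorts into a non-planar tub to avoid antiaromaticity.
The 5-membered ring with one sulfur and one =N– is planar and fully conjugated; 2 ring double bonds (4 π electrons) plus a heteroatom lone pair (2) give 6 π electrons. 6 = 4(1)+2, so it is aromatic (thiazole).
The second 5-membered ring with one sulfur and one =N– is fully conjugated (every ring atom contributes a p orbital); 2 ring double bonds (4 π electrons) plus a heteroatom lone pair (2) give 6 π electrons. That satisfies 4n+2 with n=1, so it is aromatic (thiazole).
2 of the 4 rings are aromatic. Total: 2.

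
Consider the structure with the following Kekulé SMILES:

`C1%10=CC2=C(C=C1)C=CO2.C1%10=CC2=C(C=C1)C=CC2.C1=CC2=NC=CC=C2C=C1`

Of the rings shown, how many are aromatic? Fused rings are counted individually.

5

The SMILES encodes a six-membered carbon ring with three alternating C=C double bonds, fused to a five-membered ring containing one oxygen and two C=C double bonds; a six-membered carbon ring with three alternating C=C double bonds, fused to a five-membered carbon ring containing one C=C double bond and one sp³ carbon; two fused six-membered rings, each with three alternating double bonds; one ring is all carbon and the other has one ring nitrogen.
The fused 6/5-membered bicyclic (with one oxygen) is a single π system with 9 sp² atoms and 10 π electrons from ring double bonds plus a heteroatom lone pair. 10 = 4(2)+2, so the system is aromatic and both rings count as aromatic (benzofuran).
The 6-membered ring is fully conjugated (every ring atom contributes a p orbital); 3 ring double bonds give 6 π electrons. That satisfies 4n+2 with n=1, so it is aromatic (benzene ring).
The 5-membered ring has one sp³ carbon, so it is not fully conjugated — not aromatic (cyclopentene ring).
The fused 6/6-membered bicyclic (with one nitrogen) is a single π system with 10 sp² atoms and 10 π electrons from ring double bonds. 10 = 4(2)+2, so the system is aromatic and both rings count as aromatic (quinoline).
5 of the 6 rings are aromatic. Total: 5.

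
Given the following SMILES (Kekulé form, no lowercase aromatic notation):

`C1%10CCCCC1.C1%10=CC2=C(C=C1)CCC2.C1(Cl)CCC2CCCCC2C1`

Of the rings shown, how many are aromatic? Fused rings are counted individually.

The SMILES encodes a six-membered saturated carbon ring; a six-membered carbon ring with three alternating C=C double bonds, fused to a saturated five-membered carbon ring; two fused six-membered saturated carbon rings.
The 6-membered ring has only sp³ atoms, so it is not fully conjugated — not aromatic (cyclohexane).
The second 6-membered ring is planar and fully conjugated; 3 ring double bonds give 6 π electrons. Since 6 = 4n+2 (n=1), it is aromatic (benzene ring).
The 5-membered ring has three sp³ carbons, so it is not fully conjugated — not aromatic (cyclopentane ring).
The third 6-membered ring has only sp³ atoms, so it is not fully conjugated — not aromatic (cyclohexane ring).
The fourth 6-membered ring has only sp³ atoms, so it is not fully conjugated — not aromatic (cyclohexane ring).
1 of the 5 rings is aromatic. Total: 1.

1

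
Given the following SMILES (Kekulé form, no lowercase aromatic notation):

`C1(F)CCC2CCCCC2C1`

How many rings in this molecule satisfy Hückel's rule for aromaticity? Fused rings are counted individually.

The SMILES encodes two fused six-membered saturated carbon rings.
The 6-membered ring has only sp³ atoms, so it is not fully conjugated — not aromatic (cyclohexane ring).
The second 6-membered ring has only sp³ atoms, so it is not fully conjugated — not aromatic (cyclohexane ring).
None of the rings are aromatic. Total: 0.

0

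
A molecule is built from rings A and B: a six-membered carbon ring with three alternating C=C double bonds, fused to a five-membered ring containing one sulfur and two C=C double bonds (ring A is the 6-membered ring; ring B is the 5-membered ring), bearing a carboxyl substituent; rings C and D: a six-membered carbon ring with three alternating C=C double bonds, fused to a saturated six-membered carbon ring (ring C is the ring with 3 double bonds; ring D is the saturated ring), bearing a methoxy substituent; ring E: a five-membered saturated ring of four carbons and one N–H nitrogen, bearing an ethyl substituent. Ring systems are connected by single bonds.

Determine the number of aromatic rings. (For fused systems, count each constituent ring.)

Rings A and B form a fused bicyclic system (with one sulfur) with 9 sp² atoms and 10 π electrons from ring double bonds plus a heteroatom lone pair. 10 = 4(2)+2, so the system is aromatic and both rings count as aromatic (benzothiophene).
Ring C is planar and fully conjugated; 3 ring double bonds give 6 π electrons. Since 6 = 4n+2 (n=1), ring C is aromatic (benzene ring).
Ring D has four sp³ carbons, so it is not fully conjugated — not aromatic (cyclohexane ring).
Ring E has only sp³ atoms, so it is not fully conjugated — not aromatic (pyrrolidine).
Aromatic: A, B, C. Total: 3.

3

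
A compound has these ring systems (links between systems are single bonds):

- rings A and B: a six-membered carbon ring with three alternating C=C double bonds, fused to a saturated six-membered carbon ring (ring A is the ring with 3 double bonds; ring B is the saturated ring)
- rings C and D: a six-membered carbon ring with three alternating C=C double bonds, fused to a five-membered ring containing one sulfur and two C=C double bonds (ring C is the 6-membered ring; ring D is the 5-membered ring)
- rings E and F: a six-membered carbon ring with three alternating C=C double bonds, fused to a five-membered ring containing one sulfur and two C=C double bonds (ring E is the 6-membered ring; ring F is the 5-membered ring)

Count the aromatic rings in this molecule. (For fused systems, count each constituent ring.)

Ring A is fully conjugated (every ring atom contributes a p orbital); 3 ring double bonds give 6 π electrons. 6 = 4(1)+2, so ring A is aromatic (benzene ring).
Ring B has four sp³ carbons, so it is not fully conjugated — not aromatic (cyclohexane ring).
Rings C and D form a fused bicyclic system (with one sulfur) with 9 sp² atoms and 10 π electrons from ring double bonds plus a heteroatom lone pair. 10 = 4(2)+2, so the system is aromatic and both rings count as aromatic (benzothiophene).
Rings E and F form a fused bicyclic system (with one sulfur) with 9 sp² atoms and 10 π electrons from ring double bonds plus a heteroatom lone pair. 10 = 4(2)+2, so the system is aromatic and both rings count as aromatic (benzothiophene).
Aromatic: A, C, D, E, F. Total: 5.

5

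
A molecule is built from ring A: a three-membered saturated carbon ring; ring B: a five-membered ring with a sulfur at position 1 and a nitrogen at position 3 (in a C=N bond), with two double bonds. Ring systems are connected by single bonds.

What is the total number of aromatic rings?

Ring A has only sp³ atoms, so it is not fully conjugated — not aromatic (cyclopropane).
Ring B is planar and fully conjugated; 2 ring double bonds (4 π electrons) plus a heteroatom lone pair (2) give 6 π electrons. 6 = 4(1)+2, so ring B is aromatic (thiazole).
Aromatic: B. Total: 1.

1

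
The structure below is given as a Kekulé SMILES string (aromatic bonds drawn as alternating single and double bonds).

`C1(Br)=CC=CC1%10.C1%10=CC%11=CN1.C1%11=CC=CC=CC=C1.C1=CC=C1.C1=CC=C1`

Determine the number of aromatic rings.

The SMILES encodes a five-membered carbon ring with two conjugated C=C double bonds and one sp³ carbon; a five-membered ring of four carbons and one nitrogen bearing a hydrogen, with two C=C double bonds; an eight-membered carbon ring with four alternating C=C double bonds; a four-membered carbon ring with two alternating C=C double bonds; a four-membered carbon ring with two alternating C=C double bonds.
The 5-membered ring has one sp³ carbon, so it is not fully conjugated — not aromatic (cyclopentadiene).
The 5-membered ring with one N–H has a continuous p-orbital overlap around the ring; 2 ring double bonds (4 π electrons) plus a heteroatom lone pair (2) give 6 π electrons. 6 = 4(1)+2, so it is aromatic (pyrrole).
The 8-membered ring has only sp² ring atoms; a planar conformation would have a fully conjugated π system of 8 electrons. But 8 = 4(2), which is 4n not 4n+2, so it is not aromatic (cyclooctatetraene) — cyclooctatetraene distorts into a non-planar tub to avoid antiaromaticity.
The 4-membered ring has only sp² ring atoms; a planar conformation would have a fully conjugated π system of 4 electrons. But 4 = 4(1), which is 4n not 4n+2, so it is not aromatic (cyclobutadiene) — cyclobutadiene is antiaromatic and distorts to a rectangle.
The second 4-membered ring has only sp² ring atoms; a planar conformation would have a fully conjugated π system of 4 electrons. But 4 = 4(1), which is 4n not 4n+2, so it is not aromatic (cyclobutadiene) — cyclobutadiene is antiaromatic and distorts to a rectangle.
1 of the 5 rings is aromatic. Total: 1.

1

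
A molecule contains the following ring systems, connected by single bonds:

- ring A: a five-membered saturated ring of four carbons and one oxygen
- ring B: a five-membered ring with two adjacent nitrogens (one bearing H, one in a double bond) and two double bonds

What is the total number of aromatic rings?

Ring A has only sp³ atoms, so it is not fully conjugated — not aromatic (tetrahydrofuran).
Ring B is fully conjugated (every ring atom contributes a p orbital); 2 ring double bonds (4 π electrons) plus a heteroatom lone pair (2) give 6 π electrons. 6 = 4(1)+2, so ring B is aromatic (pyrazole).
Aromatic: B. Total: 1.

1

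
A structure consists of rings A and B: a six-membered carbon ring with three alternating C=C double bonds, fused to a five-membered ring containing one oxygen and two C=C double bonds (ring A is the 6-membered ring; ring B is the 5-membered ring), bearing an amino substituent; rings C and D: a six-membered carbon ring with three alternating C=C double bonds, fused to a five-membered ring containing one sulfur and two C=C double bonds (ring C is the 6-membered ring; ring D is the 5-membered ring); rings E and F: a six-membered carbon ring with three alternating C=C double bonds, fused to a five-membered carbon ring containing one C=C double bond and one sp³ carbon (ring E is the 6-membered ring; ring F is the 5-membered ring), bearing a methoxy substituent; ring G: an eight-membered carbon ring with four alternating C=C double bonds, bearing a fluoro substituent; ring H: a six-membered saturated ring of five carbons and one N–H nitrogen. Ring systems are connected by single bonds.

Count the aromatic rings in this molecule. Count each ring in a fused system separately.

Rings A and B form a fused bicyclic system (with one oxygen) with 9 sp² atoms and 10 π electrons from ring double bonds plus a heteroatom lone pair. 10 = 4(2)+2, so the system is aromatic and both rings count as aromatic (benzofuran).
Rings C and D form a fused bicyclic system (with one sulfur) with 9 sp² atoms and 10 π electrons from ring double bonds plus a heteroatom lone pair. 10 = 4(2)+2, so the system is aromatic and both rings count as aromatic (benzothiophene).
Ring E has a continuous p-orbital overlap around the ring; 3 ring double bonds give 6 π electrons. 6 = 4(1)+2, so ring E is aromatic (benzene ring).
Ring F has one sp³ carbon, so it is not fully conjugated — not aromatic (cyclopentene ring).
Ring G has only sp² ring atoms; a planar conformation would have a fully conjugated π system of 8 electrons. But 8 = 4(2), which is 4n not 4n+2, so ring G is not aromatic (cyclooctatetraene) — cyclooctatetraene distorts into a non-planar tub to avoid antiaromaticity.
Ring H has only sp³ atoms, so it is not fully conjugated — not aromatic (piperidine).
Aromatic: A, B, C, D, E. Total: 5.

5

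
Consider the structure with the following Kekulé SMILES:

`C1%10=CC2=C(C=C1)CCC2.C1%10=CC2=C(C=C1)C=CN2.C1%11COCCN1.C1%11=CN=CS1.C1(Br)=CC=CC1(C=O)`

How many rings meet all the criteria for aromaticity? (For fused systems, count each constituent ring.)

4

The SMILES encodes a six-membered carbon ring with three alternating C=C double bonds, fused to a saturated five-membered carbon ring; a six-membered carbon ring with three alternating C=C double bonds, fused to a five-membered ring containing one N–H nitrogen and two C=C double bonds; a six-membered saturated ring with an oxygen and an N–H nitrogen at positions 1 and 4; a five-membered ring with a sulfur at position 1 and a nitrogen at position 3 (in a C=N bond), with two double bonds; a five-membered carbon ring with two conjugated C=C double bonds and one sp³ carbon.
The 6-membered ring is planar and fully conjugated; 3 ring double bonds give 6 π electrons. Since 6 = 4n+2 (n=1), it is aromatic (benzene ring).
The 5-membered ring has three sp³ carbons, so it is not fully conjugated — not aromatic (cyclopentane ring).
The fused 6/5-membered bicyclic (with one N–H) is a single π system with 9 sp² atoms and 10 π electrons from ring double bonds plus a heteroatom lone pair. 10 = 4(2)+2, so the system is aromatic and both rings count as aromatic (indole).
The 6-membered ring with one oxygen and one N–H (1,4) has only sp³ atoms, so it is not fully conjugated — not aromatic (morpholine).
The 5-membered ring with one sulfur and one =N– has a continuous p-orbital overlap around the ring; 2 ring double bonds (4 π electrons) plus a heteroatom lone pair (2) give 6 π electrons. That satisfies 4n+2 with n=1, so it is aromatic (thiazole).
The second 5-membered ring has one sp³ carbon, so it is not fully conjugated — not aromatic (cyclopentadiene).
4 of the 7 rings are aromatic. Total: 4.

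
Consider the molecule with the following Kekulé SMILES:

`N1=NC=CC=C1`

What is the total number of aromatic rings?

The SMILES encodes a six-membered ring with two adjacent nitrogens and three alternating double bonds.
The 6-membered ring with two nitrogens (1,2) is fully conjugated (every ring atom contributes a p orbital); 3 ring double bonds give 6 π electrons. That satisfies 4n+2 with n=1, so it is aromatic (pyridazine).

1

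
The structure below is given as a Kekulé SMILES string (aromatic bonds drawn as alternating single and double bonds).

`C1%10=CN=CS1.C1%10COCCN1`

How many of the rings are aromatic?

The SMILES encodes a five-membered ring with a sulfur at position 1 and a nitrogen at position 3 (in a C=N bond), with two double bonds; a six-membered saturated ring with an oxygen and an N–H nitrogen at positions 1 and 4.
The 5-membered ring with one sulfur and one =N– is fully conjugated (every ring atom contributes a p orbital); 2 ring double bonds (4 π electrons) plus a heteroatom lone pair (2) give 6 π electrons. That satisfies 4n+2 with n=1, so it is aromatic (thiazole).
The 6-membered ring with one oxygen and one N–H (1,4) has only sp³ atoms, so it is not fully conjugated — not aromatic (morpholine).
1 of the 2 rings is aromatic. Total: 1.

1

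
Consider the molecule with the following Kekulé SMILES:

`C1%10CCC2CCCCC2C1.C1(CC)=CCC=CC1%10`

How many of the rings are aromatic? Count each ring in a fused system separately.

0

The SMILES encodes two fused six-membered saturated carbon rings; a six-membered carbon ring with two isolated C=C double bonds and two sp³ carbons.
The 6-membered ring has only sp³ atoms, so it is not fully conjugated — not aromatic (cyclohexane ring).
The second 6-membered ring has only sp³ atoms, so it is not fully conjugated — not aromatic (cyclohexane ring).
The third 6-membered ring has two sp³ carbons, so it is not fully conjugated — not aromatic (1,4-cyclohexadiene).
None of the rings are aromatic. Total: 0.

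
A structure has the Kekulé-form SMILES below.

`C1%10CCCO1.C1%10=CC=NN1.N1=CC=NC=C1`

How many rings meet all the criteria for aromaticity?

The SMILES encodes a five-membered saturated ring of four carbons and one oxygen; a five-membered ring with two adjacent nitrogens (one bearing H, one in a double bond) and two double bonds; a six-membered ring with nitrogens at positions 1 and 4 and three alternating double bonds.
The 5-membered ring with one oxygen has only sp³ atoms, so it is not fully conjugated — not aromatic (tetrahydrofuran).
The 5-membered ring with two adjacent nitrogens (one N–H, one =N–) is planar and fully conjugated; 2 ring double bonds (4 π electrons) plus a heteroatom lone pair (2) give 6 π electrons. 6 = 4(1)+2, so it is aromatic (pyrazole).
The 6-membered ring with two nitrogens (1,4) is planar and fully conjugated; 3 ring double bonds give 6 π electrons. Since 6 = 4n+2 (n=1), it is aromatic (pyrazine).
2 of the 3 rings are aromatic. Total: 2.

2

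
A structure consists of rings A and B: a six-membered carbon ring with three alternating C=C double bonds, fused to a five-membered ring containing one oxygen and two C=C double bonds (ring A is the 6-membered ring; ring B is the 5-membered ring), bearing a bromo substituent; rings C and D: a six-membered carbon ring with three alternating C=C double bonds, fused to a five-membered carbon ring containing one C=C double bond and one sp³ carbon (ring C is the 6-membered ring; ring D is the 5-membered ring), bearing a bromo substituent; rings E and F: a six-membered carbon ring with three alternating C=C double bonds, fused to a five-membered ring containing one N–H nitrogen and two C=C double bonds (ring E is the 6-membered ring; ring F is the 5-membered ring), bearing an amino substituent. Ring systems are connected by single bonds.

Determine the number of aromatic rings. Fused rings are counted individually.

5

Rings A and B form a fused bicyclic system (with one oxygen) with 9 sp² atoms and 10 π electrons from ring double bonds plus a heteroatom lone pair. 10 = 4(2)+2, so the system is aromatic and both rings count as aromatic (benzofuran).
Ring C is fully conjugated (every ring atom contributes a p orbital); 3 ring double bonds give 6 π electrons. 6 = 4(1)+2, so ring C is aromatic (benzene ring).
Ring D has one sp³ carbon, so it is not fully conjugated — not aromatic (cyclopentene ring).
Rings E and F form a fused bicyclic system (with one N–H) with 9 sp² atoms and 10 π electrons from ring double bonds plus a heteroatom lone pair. 10 = 4(2)+2, so the system is aromatic and both rings count as aromatic (indole).
Aromatic: A, B, C, E, F. Total: 5.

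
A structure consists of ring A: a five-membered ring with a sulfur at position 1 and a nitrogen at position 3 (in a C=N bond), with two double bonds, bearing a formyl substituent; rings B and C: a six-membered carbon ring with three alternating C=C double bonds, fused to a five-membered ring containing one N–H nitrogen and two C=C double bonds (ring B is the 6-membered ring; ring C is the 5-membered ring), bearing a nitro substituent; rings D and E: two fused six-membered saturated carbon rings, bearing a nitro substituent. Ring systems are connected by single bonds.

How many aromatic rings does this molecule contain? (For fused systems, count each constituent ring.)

3

Ring A is planar and fully conjugated; 2 ring double bonds (4 π electrons) plus a heteroatom lone pair (2) give 6 π electrons. 6 = 4(1)+2, so ring A is aromatic (thiazole).
Rings B and C form a fused bicyclic system (with one N–H) with 9 sp² atoms and 10 π electrons from ring double bonds plus a heteroatom lone pair. 10 = 4(2)+2, so the system is aromatic and both rings count as aromatic (indole).
Ring D has only sp³ atoms, so it is not fully conjugated — not aromatic (cyclohexane ring).
Ring E has only sp³ atoms, so it is not fully conjugated — not aromatic (cyclohexane ring).
Aromatic: A, B, C. Total: 3.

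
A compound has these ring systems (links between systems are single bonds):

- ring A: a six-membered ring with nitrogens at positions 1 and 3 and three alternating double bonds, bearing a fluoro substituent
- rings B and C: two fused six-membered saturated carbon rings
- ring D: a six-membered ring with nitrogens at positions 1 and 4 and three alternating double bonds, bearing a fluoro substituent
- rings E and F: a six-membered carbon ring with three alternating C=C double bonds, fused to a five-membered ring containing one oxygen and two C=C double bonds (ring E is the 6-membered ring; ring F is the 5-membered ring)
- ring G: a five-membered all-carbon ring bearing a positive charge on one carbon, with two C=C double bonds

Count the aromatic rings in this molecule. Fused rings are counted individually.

Ring A has a continuous p-orbital overlap around the ring; 3 ring double bonds give 6 π electrons. Since 6 = 4n+2 (n=1), ring A is aromatic (pyrimidine).
Ring B has only sp³ atoms, so it is not fully conjugated — not aromatic (cyclohexane ring).
Ring C has only sp³ atoms, so it is not fully conjugated — not aromatic (cyclohexane ring).
Ring D has a continuous p-orbital overlap around the ring; 3 ring double bonds give 6 π electrons. Since 6 = 4n+2 (n=1), ring D is aromatic (pyrazine).
Rings E and F form a fused bicyclic system (with one oxygen) with 9 sp² atoms and 10 π electrons from ring double bonds plus a heteroatom lone pair. 10 = 4(2)+2, so the system is aromatic and both rings count as aromatic (benzofuran).
Ring G has only sp² ring atoms; a planar conformation would have a fully conjugated π system of 4 electrons. But 4 = 4(1), which is 4n not 4n+2, so ring G is not aromatic (cyclopentadienyl cation).
Aromatic: A, D, E, F. Total: 4.

4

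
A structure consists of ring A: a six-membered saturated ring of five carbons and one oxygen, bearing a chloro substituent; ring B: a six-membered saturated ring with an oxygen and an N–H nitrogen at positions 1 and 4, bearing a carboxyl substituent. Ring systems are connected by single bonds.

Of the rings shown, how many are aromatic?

Ring A has only sp³ atoms, so it is not fully conjugated — not aromatic (tetrahydropyran).
Ring B has only sp³ atoms, so it is not fully conjugated — not aromatic (morpholine).
No ring is aromatic. Total: 0.

0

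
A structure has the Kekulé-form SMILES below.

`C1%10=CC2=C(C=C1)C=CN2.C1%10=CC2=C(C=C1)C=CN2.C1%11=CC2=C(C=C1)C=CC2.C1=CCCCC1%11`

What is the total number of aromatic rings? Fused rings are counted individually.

5

The SMILES encodes a six-membered carbon ring with three alternating C=C double bonds, fused to a five-membered ring containing one N–H nitrogen and two C=C double bonds; a six-membered carbon ring with three alternating C=C double bonds, fused to a five-membered ring containing one N–H nitrogen and two C=C double bonds; a six-membered carbon ring with three alternating C=C double bonds, fused to a five-membered carbon ring containing one C=C double bond and one sp³ carbon; a six-membered carbon ring with one C=C double bond.
The fused 6/5-membered bicyclic (with one N–H) is a single π system with 9 sp² atoms and 10 π electrons from ring double bonds plus a heteroatom lone pair. 10 = 4(2)+2, so the system is aromatic and both rings count as aromatic (indole).
The fused 6/5-membered bicyclic (with one N–H) is a single π system with 9 sp² atoms and 10 π electrons from ring double bonds plus a heteroatom lone pair. 10 = 4(2)+2, so the system is aromatic and both rings count as aromatic (indole).
The 6-membered ring has a continuous p-orbital overlap around the ring; 3 ring double bonds give 6 π electrons. Since 6 = 4n+2 (n=1), it is aromatic (benzene ring).
The 5-membered ring has one sp³ carbon, so it is not fully conjugated — not aromatic (cyclopentene ring).
The second 6-membered ring has four sp³ carbons, so it is not fully conjugated — not aromatic (cyclohexene).
5 of the 7 rings are aromatic. Total: 5.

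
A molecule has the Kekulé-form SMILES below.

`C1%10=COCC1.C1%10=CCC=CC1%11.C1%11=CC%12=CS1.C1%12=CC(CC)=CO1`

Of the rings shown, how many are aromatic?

2

The SMILES encodes a five-membered ring of four carbons and one oxygen, with one C=C double bond and two sp³ carbons; a six-membered carbon ring with two isolated C=C double bonds and two sp³ carbons; a five-membered ring of four carbons and one sulfur, with two C=C double bonds; a five-membered ring of four carbons and one oxygen, with two C=C double bonds.
The 5-membered ring with one oxygen has two sp³ carbons, so it is not fully conjugated — not aromatic (2,3-dihydrofuran).
The 6-membered ring has two sp³ carbons, so it is not fully conjugated — not aromatic (1,4-cyclohexadiene).
The 5-membered ring with one sulfur is fully conjugated (every ring atom contributes a p orbital); 2 ring double bonds (4 π electrons) plus a heteroatom lone pair (2) give 6 π electrons. 6 = 4(1)+2, so it is aromatic (thiophene).
The second 5-membered ring with one oxygen is fully conjugated (every ring atom contributes a p orbital); 2 ring double bonds (4 π electrons) plus a heteroatom lone pair (2) give 6 π electrons. 6 = 4(1)+2, so it is aromatic (furan).
2 of the 4 rings are aromatic. Total: 2.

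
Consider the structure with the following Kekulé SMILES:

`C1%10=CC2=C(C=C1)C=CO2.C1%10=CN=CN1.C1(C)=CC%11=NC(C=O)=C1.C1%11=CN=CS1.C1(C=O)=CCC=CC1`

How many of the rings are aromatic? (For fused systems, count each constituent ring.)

The SMILES encodes a six-membered carbon ring with three alternating C=C double bonds, fused to a five-membered ring containing one oxygen and two C=C double bonds; a five-membered ring with nitrogens at positions 1 and 3 (one bearing H, one in a C=N bond) and two double bonds; a six-membered ring of five carbons and one nitrogen with three alternating double bonds; a five-membered ring with a sulfur at position 1 and a nitrogen at position 3 (in a C=N bond), with two double bonds; a six-membered carbon ring with two isolated C=C double bonds and two sp³ carbons.
The fused 6/5-membered bicyclic (with one oxygen) is a single π system with 9 sp² atoms and 10 π electrons from ring double bonds plus a heteroatom lone pair. 10 = 4(2)+2, so the system is aromatic and both rings count as aromatic (benzofuran).
The 5-membered ring with two nitrogens (one N–H, one =N–) has a continuous p-orbital overlap around the ring; 2 ring double bonds (4 π electrons) plus a heteroatom lone pair (2) give 6 π electrons. Since 6 = 4n+2 (n=1), it is aromatic (imidazole).
The 6-membered ring with one nitrogen has a continuous p-orbital overlap around the ring; 3 ring double bonds give 6 π electrons. That satisfies 4n+2 with n=1, so it is aromatic (pyridine).
The 5-membered ring with one sulfur and one =N– has a continuous p-orbital overlap around the ring; 2 ring double bonds (4 π electrons) plus a heteroatom lone pair (2) give 6 π electrons. Since 6 = 4n+2 (n=1), it is aromatic (thiazole).
The 6-membered ring has two sp³ carbons, so it is not fully conjugated — not aromatic (1,4-cyclohexadiene).
5 of the 6 rings are aromatic. Total: 5.

5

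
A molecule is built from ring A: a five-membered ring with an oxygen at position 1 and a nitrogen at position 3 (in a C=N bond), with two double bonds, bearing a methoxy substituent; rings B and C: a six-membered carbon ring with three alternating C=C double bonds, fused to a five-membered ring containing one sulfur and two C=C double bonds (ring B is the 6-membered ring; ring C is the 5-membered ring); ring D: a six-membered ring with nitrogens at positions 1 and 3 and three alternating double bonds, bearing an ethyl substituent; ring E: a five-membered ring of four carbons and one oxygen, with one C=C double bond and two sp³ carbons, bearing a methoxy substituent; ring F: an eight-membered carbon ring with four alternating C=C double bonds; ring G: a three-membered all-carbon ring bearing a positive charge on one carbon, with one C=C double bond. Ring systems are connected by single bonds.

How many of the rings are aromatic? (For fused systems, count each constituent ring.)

5

Ring A is planar and fully conjugated; 2 ring double bonds (4 π electrons) plus a heteroatom lone pair (2) give 6 π electrons. 6 = 4(1)+2, so ring A is aromatic (oxazole).
Rings B and C form a fused bicyclic system (with one sulfur) with 9 sp² atoms and 10 π electrons from ring double bonds plus a heteroatom lone pair. 10 = 4(2)+2, so the system is aromatic and both rings count as aromatic (benzothiophene).
Ring D is fully conjugated (every ring atom contributes a p orbital); 3 ring double bonds give 6 π electrons. 6 = 4(1)+2, so ring D is aromatic (pyrimidine).
Ring E has two sp³ carbons, so it is not fully conjugated — not aromatic (2,3-dihydrofuran).
Ring F has only sp² ring atoms; a planar conformation would have a fully conjugated π system of 8 electrons. But 8 = 4(2), which is 4n not 4n+2, so ring F is not aromatic (cyclooctatetraene) — cyclooctatetraene distorts into a non-planar tub to avoid antiaromaticity.
Ring G is planar and fully conjugated; 1 ring double bond (2 π electrons) plus the carbocation's empty p orbital (0, but keeps the ring conjugated) give 2 π electrons. That satisfies 4n+2 with n=0, so ring G is aromatic (cyclopropenyl cation).
Aromatic: A, B, C, D, G. Total: 5.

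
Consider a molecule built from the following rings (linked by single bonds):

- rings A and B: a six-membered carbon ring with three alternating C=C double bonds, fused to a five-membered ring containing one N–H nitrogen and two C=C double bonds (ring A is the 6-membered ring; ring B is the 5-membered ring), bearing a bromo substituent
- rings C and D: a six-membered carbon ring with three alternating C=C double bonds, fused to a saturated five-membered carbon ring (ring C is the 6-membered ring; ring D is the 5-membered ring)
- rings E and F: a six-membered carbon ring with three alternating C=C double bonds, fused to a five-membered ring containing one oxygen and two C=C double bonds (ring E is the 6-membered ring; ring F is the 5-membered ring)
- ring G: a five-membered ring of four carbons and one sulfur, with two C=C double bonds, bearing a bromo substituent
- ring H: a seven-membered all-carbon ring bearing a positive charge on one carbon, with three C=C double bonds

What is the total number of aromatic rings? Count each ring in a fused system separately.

Rings A and B form a fused bicyclic system (with one N–H) with 9 sp² atoms and 10 π electrons from ring double bonds plus a heteroatom lone pair. 10 = 4(2)+2, so the system is aromatic and both rings count as aromatic (indole).
Ring C is planar and fully conjugated; 3 ring double bonds give 6 π electrons. That satisfies 4n+2 with n=1, so ring C is aromatic (benzene ring).
Ring D has three sp³ carbons, so it is not fully conjugated — not aromatic (cyclopentane ring).
Rings E and F form a fused bicyclic system (with one oxygen) with 9 sp² atoms and 10 π electrons from ring double bonds plus a heteroatom lone pair. 10 = 4(2)+2, so the system is aromatic and both rings count as aromatic (benzofuran).
Ring G is fully conjugated (every ring atom contributes a p orbital); 2 ring double bonds (4 π electrons) plus a heteroatom lone pair (2) give 6 π electrons. 6 = 4(1)+2, so ring G is aromatic (thiophene).
Ring H is planar and fully conjugated; 3 ring double bonds (6 π electrons) plus the carbocation's empty p orbital (0, but keeps the ring conjugated) give 6 π electrons. 6 = 4(1)+2, so ring H is aromatic (tropylium cation).
Aromatic: A, B, C, E, F, G, H. Total: 7.

7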